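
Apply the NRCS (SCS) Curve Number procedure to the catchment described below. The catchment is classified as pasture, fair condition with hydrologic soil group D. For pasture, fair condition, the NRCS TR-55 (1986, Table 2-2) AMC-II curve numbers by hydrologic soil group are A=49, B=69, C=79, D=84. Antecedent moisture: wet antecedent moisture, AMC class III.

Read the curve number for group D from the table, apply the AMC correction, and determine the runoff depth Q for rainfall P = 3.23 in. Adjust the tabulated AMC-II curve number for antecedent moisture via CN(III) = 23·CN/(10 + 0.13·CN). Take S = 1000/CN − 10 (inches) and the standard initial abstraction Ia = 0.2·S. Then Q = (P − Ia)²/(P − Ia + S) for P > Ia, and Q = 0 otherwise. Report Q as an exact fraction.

NRCS table: pasture, fair condition, soil group D → CN(II) = 84
Adjust CN=84 to AMC III: 23·84/(10 + 0.13·84) → 1932 ÷ (523/25) = 48300/523 ≈ 92.352
Max retention: S = 1000/(48300/523) − 10 = 400/483 in (≈ 0.828 in)
Ia = 0.2S: 0.2·0.828 = 0.166 in (exactly 80/483)
Since P=3.230 > Ia=0.166: effective rainfall P−Ia = 148009/48300 in
Q: (148009/48300)² ÷ (188009/48300) = 21906664081/9080834700 in (≈ 2.412 in)

Q = 21906664081/9080834700 in ≈ 2.412 in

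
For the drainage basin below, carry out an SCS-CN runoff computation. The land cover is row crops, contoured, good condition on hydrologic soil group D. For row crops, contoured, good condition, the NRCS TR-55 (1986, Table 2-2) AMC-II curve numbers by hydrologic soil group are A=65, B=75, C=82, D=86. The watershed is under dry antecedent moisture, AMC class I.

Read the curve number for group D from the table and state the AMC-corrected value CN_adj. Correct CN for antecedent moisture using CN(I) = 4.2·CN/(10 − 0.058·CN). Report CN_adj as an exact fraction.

CN_adj = 12900/179 ≈ 72.067

NRCS table: row crops, contoured, good condition, soil group D → CN(II) = 86
Dry (AMC I): CN(I) = 4.2·86/(10 − 0.058·86) = (1806/5)/(1253/250) = 12900/179 ≈ 72.067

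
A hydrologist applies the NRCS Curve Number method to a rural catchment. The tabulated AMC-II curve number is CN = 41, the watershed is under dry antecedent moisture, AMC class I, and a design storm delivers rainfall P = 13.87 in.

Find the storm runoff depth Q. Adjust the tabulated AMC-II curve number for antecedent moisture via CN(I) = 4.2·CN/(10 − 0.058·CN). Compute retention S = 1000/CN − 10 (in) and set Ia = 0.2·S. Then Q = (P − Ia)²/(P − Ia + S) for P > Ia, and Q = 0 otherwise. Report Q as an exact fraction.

CN(I) from CN(II)=41: (4.2·41)/(10 − 0.058·41) = 86100/3811 ≈ 22.592
Retention S: 1000/CN − 10 with CN=22.592 → S = 29500/861 ≈ 34.262 in
Ia = 0.2·(29500/861) = 5900/861 in ≈ 6.852 in
Since P=13.870 > Ia=6.852: effective rainfall P−Ia = 604207/86100 in
Q: (604207/86100)² ÷ (3554207/86100) = 365066098849/306017222700 in (≈ 1.193 in)

Q = 365066098849/306017222700 in ≈ 1.193 in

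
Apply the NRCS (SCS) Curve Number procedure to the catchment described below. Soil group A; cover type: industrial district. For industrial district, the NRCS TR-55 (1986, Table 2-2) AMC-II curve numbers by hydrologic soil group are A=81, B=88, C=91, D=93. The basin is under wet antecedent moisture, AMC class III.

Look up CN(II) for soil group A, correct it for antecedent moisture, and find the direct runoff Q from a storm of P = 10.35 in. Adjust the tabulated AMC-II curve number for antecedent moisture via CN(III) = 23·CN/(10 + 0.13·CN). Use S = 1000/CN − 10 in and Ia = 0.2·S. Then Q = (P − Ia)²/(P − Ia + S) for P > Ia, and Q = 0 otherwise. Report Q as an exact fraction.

Q = 142914997681/15501687660 in ≈ 9.219 in

NRCS table: industrial district, soil group A → CN(II) = 81
Wet (AMC III): CN(III) = 23·81/(10 + 0.13·81) = 1863/(2053/100) = 186300/2053 ≈ 90.745
Retention S: 1000/CN − 10 with CN=90.745 → S = 1900/1863 ≈ 1.020 in
Initial abstraction Ia = S/5 = (1900/1863)/5 = 380/1863 ≈ 0.204 in
P − Ia = 10.350 − 0.204 = 378041/37260 ≈ 10.146 in (> 0, runoff occurs)
Q: (378041/37260)² ÷ (416041/37260) = 142914997681/15501687660 in (≈ 9.219 in)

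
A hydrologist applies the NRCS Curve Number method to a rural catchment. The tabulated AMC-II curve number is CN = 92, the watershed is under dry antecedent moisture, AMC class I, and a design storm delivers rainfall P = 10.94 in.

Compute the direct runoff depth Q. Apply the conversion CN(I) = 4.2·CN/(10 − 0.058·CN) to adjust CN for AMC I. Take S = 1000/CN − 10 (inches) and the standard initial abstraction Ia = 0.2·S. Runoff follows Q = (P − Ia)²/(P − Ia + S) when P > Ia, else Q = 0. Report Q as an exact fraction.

CN(I) from CN(II)=92: (4.2·92)/(10 − 0.058·92) = 48300/583 ≈ 82.847
Retention S: 1000/CN − 10 with CN=82.847 → S = 1000/483 ≈ 2.070 in
Initial abstraction Ia = S/5 = (1000/483)/5 = 200/483 ≈ 0.414 in
Excess rainfall: 10.940 − 0.414 = 10.526 in; P > Ia so Q > 0
Runoff Q = (P−Ia)²/(P−Ia+S) = (10.526)²/(10.526+2.070) = 64618148401/7346454150 ≈ 8.796 in

Q = 64618148401/7346454150 in ≈ 8.796 in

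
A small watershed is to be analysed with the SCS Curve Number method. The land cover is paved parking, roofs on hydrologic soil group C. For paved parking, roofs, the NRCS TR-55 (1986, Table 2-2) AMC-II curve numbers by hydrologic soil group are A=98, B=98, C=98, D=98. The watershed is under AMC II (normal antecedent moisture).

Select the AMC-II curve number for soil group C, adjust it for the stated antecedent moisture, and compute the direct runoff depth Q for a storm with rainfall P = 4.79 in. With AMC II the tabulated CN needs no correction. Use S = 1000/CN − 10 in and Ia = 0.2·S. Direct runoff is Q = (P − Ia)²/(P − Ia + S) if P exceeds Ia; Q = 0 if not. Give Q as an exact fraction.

NRCS table: paved parking, roofs, soil group C → CN(II) = 98
Average conditions: CN = 98 (no AMC adjustment).
Retention S: 1000/CN − 10 with CN=98.000 → S = 10/49 ≈ 0.204 in
Initial abstraction Ia = S/5 = (10/49)/5 = 2/49 ≈ 0.041 in
P − Ia = 4.790 − 0.041 = 23271/4900 ≈ 4.749 in (> 0, runoff occurs)
Q: (23271/4900)² ÷ (24271/4900) = 541539441/118927900 in (≈ 4.554 in)

Q = 541539441/118927900 in ≈ 4.554 in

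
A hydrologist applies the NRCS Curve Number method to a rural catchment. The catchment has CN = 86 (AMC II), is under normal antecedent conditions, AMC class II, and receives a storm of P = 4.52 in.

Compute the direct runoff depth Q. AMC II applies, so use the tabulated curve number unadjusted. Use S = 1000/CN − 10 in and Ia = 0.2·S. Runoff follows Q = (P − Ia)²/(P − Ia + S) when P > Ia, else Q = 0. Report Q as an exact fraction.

AMC II — tabulated CN = 86 applies directly.
S = 1000/86 − 10 = 70/43 in ≈ 1.628 in
Ia = 0.2·(70/43) = 14/43 in ≈ 0.326 in
Since P=4.520 > Ia=0.326: effective rainfall P−Ia = 4509/1075 in
Runoff Q = (P−Ia)²/(P−Ia+S) = (4.194)²/(4.194+1.628) = 20331081/6728425 ≈ 3.022 in

Q = 20331081/6728425 in ≈ 3.022 in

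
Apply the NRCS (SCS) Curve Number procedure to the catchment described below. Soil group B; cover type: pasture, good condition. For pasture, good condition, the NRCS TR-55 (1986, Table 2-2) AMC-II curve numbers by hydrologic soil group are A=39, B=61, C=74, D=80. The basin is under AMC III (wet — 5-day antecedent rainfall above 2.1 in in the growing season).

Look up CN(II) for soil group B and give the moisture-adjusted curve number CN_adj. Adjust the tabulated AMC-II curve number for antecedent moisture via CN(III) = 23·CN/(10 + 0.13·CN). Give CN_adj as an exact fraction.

NRCS table: pasture, good condition, soil group B → CN(II) = 61
Wet (AMC III): CN(III) = 23·61/(10 + 0.13·61) = 1403/(1793/100) = 140300/1793 ≈ 78.249

CN_adj = 140300/1793 ≈ 78.249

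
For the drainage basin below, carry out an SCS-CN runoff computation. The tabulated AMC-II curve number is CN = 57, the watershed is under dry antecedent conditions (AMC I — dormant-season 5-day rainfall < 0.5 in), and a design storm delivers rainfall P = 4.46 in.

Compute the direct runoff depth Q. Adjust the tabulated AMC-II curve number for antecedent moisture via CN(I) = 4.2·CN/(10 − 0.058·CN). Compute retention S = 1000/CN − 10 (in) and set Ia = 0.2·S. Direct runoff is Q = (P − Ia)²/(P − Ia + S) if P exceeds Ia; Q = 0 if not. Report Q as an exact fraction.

Q = 2696828761/67446820350 in ≈ 0.040 in

CN(I) from CN(II)=57: (4.2·57)/(10 − 0.058·57) = 119700/3347 ≈ 35.763
S = 1000/(119700/3347) − 10 = 21500/1197 in ≈ 17.962 in
Ia = 0.2·(21500/1197) = 4300/1197 in ≈ 3.592 in
Excess rainfall: 4.460 − 3.592 = 0.868 in; P > Ia so Q > 0
Runoff Q = (P−Ia)²/(P−Ia+S) = (0.868)²/(0.868+17.962) = 2696828761/67446820350 ≈ 0.040 in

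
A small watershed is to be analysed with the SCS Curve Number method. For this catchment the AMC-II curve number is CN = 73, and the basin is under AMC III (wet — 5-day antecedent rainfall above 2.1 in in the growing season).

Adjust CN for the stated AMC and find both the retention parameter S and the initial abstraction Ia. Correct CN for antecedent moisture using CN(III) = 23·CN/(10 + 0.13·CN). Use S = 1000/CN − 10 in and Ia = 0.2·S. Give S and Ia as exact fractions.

S = 2700/1679 in ≈ 1.608 in; Ia = 540/1679 in ≈ 0.322 in

CN(III) from CN(II)=73: (23·73)/(10 + 0.13·73) = 167900/1949 ≈ 86.147
Max retention: S = 1000/(167900/1949) − 10 = 2700/1679 in (≈ 1.608 in)
Ia = 0.2·(2700/1679) = 540/1679 in ≈ 0.322 in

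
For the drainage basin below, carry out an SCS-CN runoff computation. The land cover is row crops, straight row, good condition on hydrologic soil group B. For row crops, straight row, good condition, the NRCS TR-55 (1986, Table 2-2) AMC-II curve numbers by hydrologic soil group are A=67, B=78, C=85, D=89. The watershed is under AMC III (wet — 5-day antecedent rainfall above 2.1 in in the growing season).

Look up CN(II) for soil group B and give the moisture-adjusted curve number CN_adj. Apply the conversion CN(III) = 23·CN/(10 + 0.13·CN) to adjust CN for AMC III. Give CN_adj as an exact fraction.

NRCS table: row crops, straight row, good condition, soil group B → CN(II) = 78
Adjust CN=78 to AMC III: 23·78/(10 + 0.13·78) → 1794 ÷ (1007/50) = 89700/1007 ≈ 89.076

CN_adj = 89700/1007 ≈ 89.076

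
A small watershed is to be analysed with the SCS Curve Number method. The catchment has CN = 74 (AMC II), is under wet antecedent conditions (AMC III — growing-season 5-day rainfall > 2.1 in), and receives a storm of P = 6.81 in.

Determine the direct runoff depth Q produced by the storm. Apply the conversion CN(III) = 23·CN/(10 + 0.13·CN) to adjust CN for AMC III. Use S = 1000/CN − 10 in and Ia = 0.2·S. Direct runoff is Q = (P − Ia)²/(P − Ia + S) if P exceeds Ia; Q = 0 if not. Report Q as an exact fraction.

Q = 306396567961/58168488100 in ≈ 5.267 in

Adjust CN=74 to AMC III: 23·74/(10 + 0.13·74) → 1702 ÷ (981/50) = 85100/981 ≈ 86.748
Max retention: S = 1000/(85100/981) − 10 = 1300/851 in (≈ 1.528 in)
Ia = 0.2S: 0.2·1.528 = 0.306 in (exactly 260/851)
Excess rainfall: 6.810 − 0.306 = 6.504 in; P > Ia so Q > 0
Q = (553531/85100)²/((553531/85100) + 1300/851) = (306396567961/7242010000)/(683531/85100) = 306396567961/58168488100 in ≈ 5.267 in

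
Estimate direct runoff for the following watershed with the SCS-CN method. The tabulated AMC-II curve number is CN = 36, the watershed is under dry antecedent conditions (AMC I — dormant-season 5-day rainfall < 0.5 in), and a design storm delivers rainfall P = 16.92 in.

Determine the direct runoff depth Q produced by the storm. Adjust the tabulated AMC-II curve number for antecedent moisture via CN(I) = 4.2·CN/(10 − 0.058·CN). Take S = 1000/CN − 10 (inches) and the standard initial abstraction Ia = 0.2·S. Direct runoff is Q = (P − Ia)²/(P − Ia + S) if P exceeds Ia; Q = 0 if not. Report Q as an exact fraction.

Q = 1595762809/1133749575 in ≈ 1.408 in

Adjust CN=36 to AMC I: 4.2·36/(10 − 0.058·36) → (756/5) ÷ (989/125) = 18900/989 ≈ 19.110
Retention S: 1000/CN − 10 with CN=19.110 → S = 8000/189 ≈ 42.328 in
Ia = 0.2·(8000/189) = 1600/189 in ≈ 8.466 in
P − Ia = 16.920 − 8.466 = 39947/4725 ≈ 8.454 in (> 0, runoff occurs)
Q = (39947/4725)²/((39947/4725) + 8000/189) = (1595762809/22325625)/(239947/4725) = 1595762809/1133749575 in ≈ 1.408 in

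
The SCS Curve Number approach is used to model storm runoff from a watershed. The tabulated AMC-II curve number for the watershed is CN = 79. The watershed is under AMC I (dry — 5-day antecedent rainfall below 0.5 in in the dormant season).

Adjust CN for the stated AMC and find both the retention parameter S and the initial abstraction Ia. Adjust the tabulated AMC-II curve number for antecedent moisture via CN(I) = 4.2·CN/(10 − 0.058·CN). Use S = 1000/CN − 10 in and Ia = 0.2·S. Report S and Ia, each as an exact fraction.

Adjust CN=79 to AMC I: 4.2·79/(10 − 0.058·79) → (1659/5) ÷ (2709/500) = 7900/129 ≈ 61.240
S = 1000/(7900/129) − 10 = 500/79 in ≈ 6.329 in
Ia = 0.2·(500/79) = 100/79 in ≈ 1.266 in

S = 500/79 in ≈ 6.329 in; Ia = 100/79 in ≈ 1.266 in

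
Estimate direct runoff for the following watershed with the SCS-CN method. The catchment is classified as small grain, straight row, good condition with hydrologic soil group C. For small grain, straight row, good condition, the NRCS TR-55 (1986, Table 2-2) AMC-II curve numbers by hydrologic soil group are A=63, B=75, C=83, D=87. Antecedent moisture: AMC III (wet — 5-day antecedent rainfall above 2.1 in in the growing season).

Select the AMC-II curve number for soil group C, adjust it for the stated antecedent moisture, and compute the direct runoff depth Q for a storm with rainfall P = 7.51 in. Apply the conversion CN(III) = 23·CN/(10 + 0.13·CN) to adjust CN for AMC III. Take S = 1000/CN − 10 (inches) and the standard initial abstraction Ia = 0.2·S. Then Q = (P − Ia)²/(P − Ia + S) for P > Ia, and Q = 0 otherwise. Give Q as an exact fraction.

NRCS table: small grain, straight row, good condition, soil group C → CN(II) = 83
CN(III) from CN(II)=83: (23·83)/(10 + 0.13·83) = 190900/2079 ≈ 91.823
Retention S: 1000/CN − 10 with CN=91.823 → S = 1700/1909 ≈ 0.891 in
Ia = 0.2S: 0.2·0.891 = 0.178 in (exactly 340/1909)
Since P=7.510 > Ia=0.178: effective rainfall P−Ia = 1399659/190900 in
Q = (1399659/190900)²/((1399659/190900) + 1700/1909) = (1959045316281/36442810000)/(1569659/190900) = 1959045316281/299647903100 in ≈ 6.538 in

Q = 1959045316281/299647903100 in ≈ 6.538 in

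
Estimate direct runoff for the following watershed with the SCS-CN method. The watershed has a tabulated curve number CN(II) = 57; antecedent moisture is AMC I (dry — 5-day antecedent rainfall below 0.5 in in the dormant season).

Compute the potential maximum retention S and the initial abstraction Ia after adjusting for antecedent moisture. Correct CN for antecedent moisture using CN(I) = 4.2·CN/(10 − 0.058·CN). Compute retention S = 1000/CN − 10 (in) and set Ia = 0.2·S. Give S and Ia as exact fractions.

Dry (AMC I): CN(I) = 4.2·57/(10 − 0.058·57) = (1197/5)/(3347/500) = 119700/3347 ≈ 35.763
Retention S: 1000/CN − 10 with CN=35.763 → S = 21500/1197 ≈ 17.962 in
Ia = 0.2·(21500/1197) = 4300/1197 in ≈ 3.592 in

S = 21500/1197 in ≈ 17.962 in; Ia = 4300/1197 in ≈ 3.592 in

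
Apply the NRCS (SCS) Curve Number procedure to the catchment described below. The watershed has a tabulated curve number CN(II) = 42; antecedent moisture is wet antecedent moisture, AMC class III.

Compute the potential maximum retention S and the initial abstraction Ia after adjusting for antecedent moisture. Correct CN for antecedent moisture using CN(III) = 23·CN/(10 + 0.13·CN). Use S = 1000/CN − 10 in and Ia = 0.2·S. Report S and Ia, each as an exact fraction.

S = 2900/483 in ≈ 6.004 in; Ia = 580/483 in ≈ 1.201 in

CN(III) from CN(II)=42: (23·42)/(10 + 0.13·42) = 48300/773 ≈ 62.484
Retention S: 1000/CN − 10 with CN=62.484 → S = 2900/483 ≈ 6.004 in
Ia = 0.2·(2900/483) = 580/483 in ≈ 1.201 in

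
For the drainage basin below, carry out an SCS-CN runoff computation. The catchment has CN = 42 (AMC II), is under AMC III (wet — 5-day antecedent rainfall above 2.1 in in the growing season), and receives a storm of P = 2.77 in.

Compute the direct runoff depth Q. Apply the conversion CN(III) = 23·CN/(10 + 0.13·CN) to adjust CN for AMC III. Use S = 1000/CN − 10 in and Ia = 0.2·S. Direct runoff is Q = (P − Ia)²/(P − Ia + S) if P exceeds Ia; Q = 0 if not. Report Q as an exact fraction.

Q = 5744275681/17667705300 in ≈ 0.325 in

Adjust CN=42 to AMC III: 23·42/(10 + 0.13·42) → 966 ÷ (773/50) = 48300/773 ≈ 62.484
S = 1000/(48300/773) − 10 = 2900/483 in ≈ 6.004 in
Ia = 0.2·(2900/483) = 580/483 in ≈ 1.201 in
Since P=2.770 > Ia=1.201: effective rainfall P−Ia = 75791/48300 in
Q: (75791/48300)² ÷ (365791/48300) = 5744275681/17667705300 in (≈ 0.325 in)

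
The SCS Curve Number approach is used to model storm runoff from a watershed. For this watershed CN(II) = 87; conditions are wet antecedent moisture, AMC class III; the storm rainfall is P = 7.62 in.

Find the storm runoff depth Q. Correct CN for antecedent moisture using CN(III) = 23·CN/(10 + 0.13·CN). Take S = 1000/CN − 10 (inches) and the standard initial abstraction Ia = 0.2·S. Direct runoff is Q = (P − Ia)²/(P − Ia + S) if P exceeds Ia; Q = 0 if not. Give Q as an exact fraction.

Q = 561571883161/81478819050 in ≈ 6.892 in

CN(III) from CN(II)=87: (23·87)/(10 + 0.13·87) = 200100/2131 ≈ 93.900
S = 1000/(200100/2131) − 10 = 1300/2001 in ≈ 0.650 in
Initial abstraction Ia = S/5 = (1300/2001)/5 = 260/2001 ≈ 0.130 in
P − Ia = 7.620 − 0.130 = 749381/100050 ≈ 7.490 in (> 0, runoff occurs)
Runoff Q = (P−Ia)²/(P−Ia+S) = (7.490)²/(7.490+0.650) = 561571883161/81478819050 ≈ 6.892 in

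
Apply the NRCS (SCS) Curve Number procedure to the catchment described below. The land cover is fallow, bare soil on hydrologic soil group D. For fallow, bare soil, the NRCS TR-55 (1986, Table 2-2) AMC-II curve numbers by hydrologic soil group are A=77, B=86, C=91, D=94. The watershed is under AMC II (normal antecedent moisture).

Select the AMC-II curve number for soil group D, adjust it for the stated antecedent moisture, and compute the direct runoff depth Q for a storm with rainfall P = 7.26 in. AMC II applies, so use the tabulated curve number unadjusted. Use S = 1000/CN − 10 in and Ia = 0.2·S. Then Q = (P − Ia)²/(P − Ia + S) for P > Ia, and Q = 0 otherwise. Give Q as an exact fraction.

Q = 31214569/4768150 in ≈ 6.546 in

NRCS table: fallow, bare soil, soil group D → CN(II) = 94
AMC II — tabulated CN = 94 applies directly.
Retention S: 1000/CN − 10 with CN=94.000 → S = 30/47 ≈ 0.638 in
Ia = 0.2·(30/47) = 6/47 in ≈ 0.128 in
Since P=7.260 > Ia=0.128: effective rainfall P−Ia = 16761/2350 in
Runoff Q = (P−Ia)²/(P−Ia+S) = (7.132)²/(7.132+0.638) = 31214569/4768150 ≈ 6.546 in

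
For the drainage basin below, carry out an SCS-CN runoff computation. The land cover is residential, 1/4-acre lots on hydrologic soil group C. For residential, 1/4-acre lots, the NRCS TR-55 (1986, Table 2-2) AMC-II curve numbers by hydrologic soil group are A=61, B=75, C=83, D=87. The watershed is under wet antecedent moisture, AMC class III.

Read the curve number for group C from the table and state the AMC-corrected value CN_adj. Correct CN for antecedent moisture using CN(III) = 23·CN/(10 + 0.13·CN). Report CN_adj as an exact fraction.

NRCS table: residential, 1/4-acre lots, soil group C → CN(II) = 83
Adjust CN=83 to AMC III: 23·83/(10 + 0.13·83) → 1909 ÷ (2079/100) = 190900/2079 ≈ 91.823

CN_adj = 190900/2079 ≈ 91.823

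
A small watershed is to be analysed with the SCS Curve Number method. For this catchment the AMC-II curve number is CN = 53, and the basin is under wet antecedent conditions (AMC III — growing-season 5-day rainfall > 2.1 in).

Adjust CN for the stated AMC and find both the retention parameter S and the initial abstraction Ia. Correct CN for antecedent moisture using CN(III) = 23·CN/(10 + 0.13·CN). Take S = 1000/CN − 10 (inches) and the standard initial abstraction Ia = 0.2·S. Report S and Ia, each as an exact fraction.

S = 4700/1219 in ≈ 3.856 in; Ia = 940/1219 in ≈ 0.771 in

CN(III) from CN(II)=53: (23·53)/(10 + 0.13·53) = 121900/1689 ≈ 72.173
Retention S: 1000/CN − 10 with CN=72.173 → S = 4700/1219 ≈ 3.856 in
Initial abstraction Ia = S/5 = (4700/1219)/5 = 940/1219 ≈ 0.771 in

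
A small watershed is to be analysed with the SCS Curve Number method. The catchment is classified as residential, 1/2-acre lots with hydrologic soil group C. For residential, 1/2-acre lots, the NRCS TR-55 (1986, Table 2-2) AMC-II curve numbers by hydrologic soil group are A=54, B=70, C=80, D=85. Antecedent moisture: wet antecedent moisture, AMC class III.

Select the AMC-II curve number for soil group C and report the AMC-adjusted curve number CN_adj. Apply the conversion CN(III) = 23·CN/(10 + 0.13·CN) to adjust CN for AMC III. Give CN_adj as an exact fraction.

CN_adj = 4600/51 ≈ 90.196

NRCS table: residential, 1/2-acre lots, soil group C → CN(II) = 80
CN(III) from CN(II)=80: (23·80)/(10 + 0.13·80) = 4600/51 ≈ 90.196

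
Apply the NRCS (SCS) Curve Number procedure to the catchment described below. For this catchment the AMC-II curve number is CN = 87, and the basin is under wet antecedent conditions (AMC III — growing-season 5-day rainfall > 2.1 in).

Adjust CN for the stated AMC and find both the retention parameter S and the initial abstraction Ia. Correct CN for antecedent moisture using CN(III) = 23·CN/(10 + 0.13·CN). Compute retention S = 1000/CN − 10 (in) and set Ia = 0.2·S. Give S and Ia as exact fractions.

S = 1300/2001 in ≈ 0.650 in; Ia = 260/2001 in ≈ 0.130 in

CN(III) from CN(II)=87: (23·87)/(10 + 0.13·87) = 200100/2131 ≈ 93.900
Retention S: 1000/CN − 10 with CN=93.900 → S = 1300/2001 ≈ 0.650 in
Ia = 0.2·(1300/2001) = 260/2001 in ≈ 0.130 in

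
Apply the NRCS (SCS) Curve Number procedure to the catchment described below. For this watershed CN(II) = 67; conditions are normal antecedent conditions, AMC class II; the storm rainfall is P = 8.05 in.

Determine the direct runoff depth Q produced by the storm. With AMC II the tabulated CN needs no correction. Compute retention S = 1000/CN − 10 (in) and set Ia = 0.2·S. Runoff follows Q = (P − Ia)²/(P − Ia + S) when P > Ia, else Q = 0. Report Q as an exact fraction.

Q = 89624089/21529780 in ≈ 4.163 in

AMC II — tabulated CN = 67 applies directly.
S = 1000/67 − 10 = 330/67 in ≈ 4.925 in
Initial abstraction Ia = S/5 = (330/67)/5 = 66/67 ≈ 0.985 in
Since P=8.050 > Ia=0.985: effective rainfall P−Ia = 9467/1340 in
Runoff Q = (P−Ia)²/(P−Ia+S) = (7.065)²/(7.065+4.925) = 89624089/21529780 ≈ 4.163 in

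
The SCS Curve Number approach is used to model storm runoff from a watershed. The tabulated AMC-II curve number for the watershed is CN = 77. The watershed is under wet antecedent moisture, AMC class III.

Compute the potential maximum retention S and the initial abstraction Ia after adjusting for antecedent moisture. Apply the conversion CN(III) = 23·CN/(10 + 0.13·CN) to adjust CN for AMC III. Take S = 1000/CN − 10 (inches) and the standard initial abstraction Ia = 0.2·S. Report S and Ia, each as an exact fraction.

S = 100/77 in ≈ 1.299 in; Ia = 20/77 in ≈ 0.260 in

Adjust CN=77 to AMC III: 23·77/(10 + 0.13·77) → 1771 ÷ (2001/100) = 7700/87 ≈ 88.506
Max retention: S = 1000/(7700/87) − 10 = 100/77 in (≈ 1.299 in)
Ia = 0.2·(100/77) = 20/77 in ≈ 0.260 in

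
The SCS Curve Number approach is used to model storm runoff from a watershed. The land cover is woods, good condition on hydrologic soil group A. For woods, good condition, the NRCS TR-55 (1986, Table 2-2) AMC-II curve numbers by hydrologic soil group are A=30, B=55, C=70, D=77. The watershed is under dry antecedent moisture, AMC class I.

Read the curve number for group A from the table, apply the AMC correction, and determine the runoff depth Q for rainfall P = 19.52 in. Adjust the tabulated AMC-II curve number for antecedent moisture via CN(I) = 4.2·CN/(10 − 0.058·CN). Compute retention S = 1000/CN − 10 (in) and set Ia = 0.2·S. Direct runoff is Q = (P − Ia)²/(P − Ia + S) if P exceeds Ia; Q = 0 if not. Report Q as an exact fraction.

NRCS table: woods, good condition, soil group A → CN(II) = 30
Dry (AMC I): CN(I) = 4.2·30/(10 − 0.058·30) = 126/(413/50) = 900/59 ≈ 15.254
Retention S: 1000/CN − 10 with CN=15.254 → S = 500/9 ≈ 55.556 in
Initial abstraction Ia = S/5 = (500/9)/5 = 100/9 ≈ 11.111 in
Excess rainfall: 19.520 − 11.111 = 8.409 in; P > Ia so Q > 0
Runoff Q = (P−Ia)²/(P−Ia+S) = (8.409)²/(8.409+55.556) = 447458/404775 ≈ 1.105 in

Q = 447458/404775 in ≈ 1.105 in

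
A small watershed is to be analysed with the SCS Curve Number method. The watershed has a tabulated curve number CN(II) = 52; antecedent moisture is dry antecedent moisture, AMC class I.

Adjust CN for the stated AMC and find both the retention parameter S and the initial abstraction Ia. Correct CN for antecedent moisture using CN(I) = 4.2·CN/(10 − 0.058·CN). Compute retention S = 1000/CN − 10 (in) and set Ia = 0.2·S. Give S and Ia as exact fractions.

CN(I) from CN(II)=52: (4.2·52)/(10 − 0.058·52) = 9100/291 ≈ 31.271
S = 1000/(9100/291) − 10 = 2000/91 in ≈ 21.978 in
Ia = 0.2·(2000/91) = 400/91 in ≈ 4.396 in

S = 2000/91 in ≈ 21.978 in; Ia = 400/91 in ≈ 4.396 in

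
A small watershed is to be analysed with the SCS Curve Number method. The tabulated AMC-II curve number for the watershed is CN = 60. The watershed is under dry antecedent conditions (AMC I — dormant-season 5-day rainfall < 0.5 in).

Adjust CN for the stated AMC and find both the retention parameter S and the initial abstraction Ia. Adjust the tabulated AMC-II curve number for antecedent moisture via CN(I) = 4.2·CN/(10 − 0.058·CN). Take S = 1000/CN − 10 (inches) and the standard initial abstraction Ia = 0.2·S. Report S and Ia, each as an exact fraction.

S = 1000/63 in ≈ 15.873 in; Ia = 200/63 in ≈ 3.175 in

CN(I) from CN(II)=60: (4.2·60)/(10 − 0.058·60) = 6300/163 ≈ 38.650
Max retention: S = 1000/(6300/163) − 10 = 1000/63 in (≈ 15.873 in)
Initial abstraction Ia = S/5 = (1000/63)/5 = 200/63 ≈ 3.175 in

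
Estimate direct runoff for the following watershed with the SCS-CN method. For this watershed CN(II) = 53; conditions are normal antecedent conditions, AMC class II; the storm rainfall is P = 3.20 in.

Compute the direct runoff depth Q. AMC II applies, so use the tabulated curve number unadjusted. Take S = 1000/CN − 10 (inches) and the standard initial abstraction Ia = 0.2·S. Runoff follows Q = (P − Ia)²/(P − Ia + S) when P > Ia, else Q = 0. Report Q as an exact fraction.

CN(II) = 53; AMC II needs no correction.
Max retention: S = 1000/53 − 10 = 470/53 in (≈ 8.868 in)
Ia = 0.2S: 0.2·8.868 = 1.774 in (exactly 94/53)
P − Ia = 3.200 − 1.774 = 378/265 ≈ 1.426 in (> 0, runoff occurs)
Q: (378/265)² ÷ (2728/265) = 35721/180730 in (≈ 0.198 in)

Q = 35721/180730 in ≈ 0.198 in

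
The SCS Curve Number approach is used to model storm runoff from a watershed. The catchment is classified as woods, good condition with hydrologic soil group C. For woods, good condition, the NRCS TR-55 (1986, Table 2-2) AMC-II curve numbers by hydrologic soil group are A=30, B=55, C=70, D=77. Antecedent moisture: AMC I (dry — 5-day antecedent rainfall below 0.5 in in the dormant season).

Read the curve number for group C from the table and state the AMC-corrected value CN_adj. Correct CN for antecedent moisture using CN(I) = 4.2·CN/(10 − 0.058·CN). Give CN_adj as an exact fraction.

NRCS table: woods, good condition, soil group C → CN(II) = 70
Dry (AMC I): CN(I) = 4.2·70/(10 − 0.058·70) = 294/(297/50) = 4900/99 ≈ 49.495

CN_adj = 4900/99 ≈ 49.495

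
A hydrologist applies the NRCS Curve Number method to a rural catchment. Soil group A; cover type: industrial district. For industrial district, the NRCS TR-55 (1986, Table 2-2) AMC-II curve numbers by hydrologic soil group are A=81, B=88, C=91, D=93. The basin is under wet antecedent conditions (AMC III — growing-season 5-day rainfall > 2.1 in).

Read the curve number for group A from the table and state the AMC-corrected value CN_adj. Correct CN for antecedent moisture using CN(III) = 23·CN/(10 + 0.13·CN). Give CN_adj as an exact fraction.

CN_adj = 186300/2053 ≈ 90.745

NRCS table: industrial district, soil group A → CN(II) = 81
Adjust CN=81 to AMC III: 23·81/(10 + 0.13·81) → 1863 ÷ (2053/100) = 186300/2053 ≈ 90.745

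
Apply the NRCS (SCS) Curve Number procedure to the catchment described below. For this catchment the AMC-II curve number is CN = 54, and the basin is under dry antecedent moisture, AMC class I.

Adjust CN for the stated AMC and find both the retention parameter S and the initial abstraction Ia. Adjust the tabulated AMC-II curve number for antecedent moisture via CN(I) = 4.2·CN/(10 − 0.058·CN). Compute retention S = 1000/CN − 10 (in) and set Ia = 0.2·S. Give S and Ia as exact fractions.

CN(I) from CN(II)=54: (4.2·54)/(10 − 0.058·54) = 56700/1717 ≈ 33.023
Retention S: 1000/CN − 10 with CN=33.023 → S = 11500/567 ≈ 20.282 in
Ia = 0.2·(11500/567) = 2300/567 in ≈ 4.056 in

S = 11500/567 in ≈ 20.282 in; Ia = 2300/567 in ≈ 4.056 in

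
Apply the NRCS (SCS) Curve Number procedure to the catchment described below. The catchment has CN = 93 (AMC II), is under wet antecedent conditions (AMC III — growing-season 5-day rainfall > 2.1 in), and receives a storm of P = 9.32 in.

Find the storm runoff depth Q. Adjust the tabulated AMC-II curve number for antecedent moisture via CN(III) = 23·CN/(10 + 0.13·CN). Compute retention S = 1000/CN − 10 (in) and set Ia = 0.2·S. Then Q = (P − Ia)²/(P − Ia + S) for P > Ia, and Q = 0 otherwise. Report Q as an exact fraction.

Q = 244913142769/27399894825 in ≈ 8.938 in

CN(III) from CN(II)=93: (23·93)/(10 + 0.13·93) = 213900/2209 ≈ 96.831
S = 1000/(213900/2209) − 10 = 700/2139 in ≈ 0.327 in
Ia = 0.2S: 0.2·0.327 = 0.065 in (exactly 140/2139)
Excess rainfall: 9.320 − 0.065 = 9.255 in; P > Ia so Q > 0
Runoff Q = (P−Ia)²/(P−Ia+S) = (9.255)²/(9.255+0.327) = 244913142769/27399894825 ≈ 8.938 in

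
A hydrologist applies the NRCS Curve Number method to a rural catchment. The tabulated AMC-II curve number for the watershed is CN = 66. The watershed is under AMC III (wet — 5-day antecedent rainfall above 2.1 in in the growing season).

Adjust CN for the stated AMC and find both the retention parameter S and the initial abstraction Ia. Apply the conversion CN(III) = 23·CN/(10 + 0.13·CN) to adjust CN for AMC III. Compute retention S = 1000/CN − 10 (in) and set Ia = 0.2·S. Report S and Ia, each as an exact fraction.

S = 1700/759 in ≈ 2.240 in; Ia = 340/759 in ≈ 0.448 in

Wet (AMC III): CN(III) = 23·66/(10 + 0.13·66) = 1518/(929/50) = 75900/929 ≈ 81.701
S = 1000/(75900/929) − 10 = 1700/759 in ≈ 2.240 in
Ia = 0.2S: 0.2·2.240 = 0.448 in (exactly 340/759)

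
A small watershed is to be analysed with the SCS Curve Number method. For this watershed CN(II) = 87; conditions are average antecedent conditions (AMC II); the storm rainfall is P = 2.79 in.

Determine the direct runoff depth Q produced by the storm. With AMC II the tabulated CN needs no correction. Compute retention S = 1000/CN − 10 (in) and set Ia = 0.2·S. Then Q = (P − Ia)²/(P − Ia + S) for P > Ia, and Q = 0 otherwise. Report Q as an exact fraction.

Q = 469718929/301655100 in ≈ 1.557 in

Average conditions: CN = 87 (no AMC adjustment).
S = 1000/87 − 10 = 130/87 in ≈ 1.494 in
Initial abstraction Ia = S/5 = (130/87)/5 = 26/87 ≈ 0.299 in
P − Ia = 2.790 − 0.299 = 21673/8700 ≈ 2.491 in (> 0, runoff occurs)
Q: (21673/8700)² ÷ (34673/8700) = 469718929/301655100 in (≈ 1.557 in)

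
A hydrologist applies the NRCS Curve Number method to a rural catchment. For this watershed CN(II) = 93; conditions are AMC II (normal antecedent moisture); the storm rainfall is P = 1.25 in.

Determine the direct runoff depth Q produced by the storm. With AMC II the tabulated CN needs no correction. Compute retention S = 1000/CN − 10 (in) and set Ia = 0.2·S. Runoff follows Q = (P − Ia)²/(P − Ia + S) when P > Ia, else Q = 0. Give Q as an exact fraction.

Q = 167281/256308 in ≈ 0.653 in

Average conditions: CN = 93 (no AMC adjustment).
Retention S: 1000/CN − 10 with CN=93.000 → S = 70/93 ≈ 0.753 in
Initial abstraction Ia = S/5 = (70/93)/5 = 14/93 ≈ 0.151 in
Excess rainfall: 1.250 − 0.151 = 1.099 in; P > Ia so Q > 0
Runoff Q = (P−Ia)²/(P−Ia+S) = (1.099)²/(1.099+0.753) = 167281/256308 ≈ 0.653 in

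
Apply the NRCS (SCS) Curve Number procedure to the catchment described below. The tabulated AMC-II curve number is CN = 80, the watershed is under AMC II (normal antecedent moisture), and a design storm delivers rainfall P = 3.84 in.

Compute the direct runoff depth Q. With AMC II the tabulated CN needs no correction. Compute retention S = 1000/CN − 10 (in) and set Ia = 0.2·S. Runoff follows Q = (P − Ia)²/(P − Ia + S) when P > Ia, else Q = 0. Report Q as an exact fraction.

Q = 27889/14600 in ≈ 1.910 in

AMC II — tabulated CN = 80 applies directly.
Max retention: S = 1000/80 − 10 = 5/2 in (≈ 2.500 in)
Ia = 0.2S: 0.2·2.500 = 0.500 in (exactly 1/2)
P − Ia = 3.840 − 0.500 = 167/50 ≈ 3.340 in (> 0, runoff occurs)
Q: (167/50)² ÷ (146/25) = 27889/14600 in (≈ 1.910 in)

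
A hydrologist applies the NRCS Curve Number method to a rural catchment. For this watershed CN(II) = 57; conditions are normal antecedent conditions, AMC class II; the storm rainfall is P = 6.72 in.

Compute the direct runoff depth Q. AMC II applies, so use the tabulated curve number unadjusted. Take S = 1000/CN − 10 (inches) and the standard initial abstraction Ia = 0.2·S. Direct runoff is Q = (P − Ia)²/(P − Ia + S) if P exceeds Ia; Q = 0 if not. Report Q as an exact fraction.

CN(II) = 57; AMC II needs no correction.
S = 1000/57 − 10 = 430/57 in ≈ 7.544 in
Ia = 0.2·(430/57) = 86/57 in ≈ 1.509 in
P − Ia = 6.720 − 1.509 = 7426/1425 ≈ 5.211 in (> 0, runoff occurs)
Q = (7426/1425)²/((7426/1425) + 430/57) = (55145476/2030625)/(18176/1425) = 13786369/6475200 in ≈ 2.129 in

Q = 13786369/6475200 in ≈ 2.129 in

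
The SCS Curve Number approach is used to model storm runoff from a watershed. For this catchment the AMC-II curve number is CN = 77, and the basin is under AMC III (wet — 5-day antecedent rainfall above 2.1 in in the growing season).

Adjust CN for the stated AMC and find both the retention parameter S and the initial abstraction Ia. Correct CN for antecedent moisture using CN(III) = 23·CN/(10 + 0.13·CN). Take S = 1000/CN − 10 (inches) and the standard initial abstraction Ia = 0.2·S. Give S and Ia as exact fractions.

Wet (AMC III): CN(III) = 23·77/(10 + 0.13·77) = 1771/(2001/100) = 7700/87 ≈ 88.506
Retention S: 1000/CN − 10 with CN=88.506 → S = 100/77 ≈ 1.299 in
Initial abstraction Ia = S/5 = (100/77)/5 = 20/77 ≈ 0.260 in

S = 100/77 in ≈ 1.299 in; Ia = 20/77 in ≈ 0.260 in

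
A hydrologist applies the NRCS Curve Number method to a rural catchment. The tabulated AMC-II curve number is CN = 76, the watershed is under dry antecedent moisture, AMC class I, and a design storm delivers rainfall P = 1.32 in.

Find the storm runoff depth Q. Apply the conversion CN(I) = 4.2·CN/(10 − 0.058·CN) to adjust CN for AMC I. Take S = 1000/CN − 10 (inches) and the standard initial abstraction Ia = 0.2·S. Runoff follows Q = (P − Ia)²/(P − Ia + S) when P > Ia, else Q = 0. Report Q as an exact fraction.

Q = 0 in ≈ 0.000 in

Adjust CN=76 to AMC I: 4.2·76/(10 − 0.058·76) → (1596/5) ÷ (699/125) = 13300/233 ≈ 57.082
S = 1000/(13300/233) − 10 = 1000/133 in ≈ 7.519 in
Ia = 0.2·(1000/133) = 200/133 in ≈ 1.504 in
P = 1.320 ≤ Ia = 1.504 in: entire storm abstracted, Q = 0.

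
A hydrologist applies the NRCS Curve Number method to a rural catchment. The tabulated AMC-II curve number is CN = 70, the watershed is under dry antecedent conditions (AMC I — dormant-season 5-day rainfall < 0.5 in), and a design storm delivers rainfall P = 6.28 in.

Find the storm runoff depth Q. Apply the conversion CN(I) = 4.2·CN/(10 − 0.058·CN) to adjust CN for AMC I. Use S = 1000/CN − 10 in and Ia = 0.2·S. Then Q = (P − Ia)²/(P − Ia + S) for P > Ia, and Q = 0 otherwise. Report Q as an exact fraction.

CN(I) from CN(II)=70: (4.2·70)/(10 − 0.058·70) = 4900/99 ≈ 49.495
S = 1000/(4900/99) − 10 = 500/49 in ≈ 10.204 in
Ia = 0.2S: 0.2·10.204 = 2.041 in (exactly 100/49)
Excess rainfall: 6.280 − 2.041 = 4.239 in; P > Ia so Q > 0
Q = (5193/1225)²/((5193/1225) + 500/49) = (26967249/1500625)/(17693/1225) = 26967249/21673925 in ≈ 1.244 in

Q = 26967249/21673925 in ≈ 1.244 in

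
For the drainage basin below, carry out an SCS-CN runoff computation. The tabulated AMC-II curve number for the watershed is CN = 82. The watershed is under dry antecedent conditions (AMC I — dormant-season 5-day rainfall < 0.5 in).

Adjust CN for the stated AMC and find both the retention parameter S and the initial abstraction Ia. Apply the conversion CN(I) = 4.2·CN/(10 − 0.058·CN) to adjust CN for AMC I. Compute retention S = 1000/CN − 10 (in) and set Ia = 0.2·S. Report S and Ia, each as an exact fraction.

S = 1500/287 in ≈ 5.226 in; Ia = 300/287 in ≈ 1.045 in

CN(I) from CN(II)=82: (4.2·82)/(10 − 0.058·82) = 28700/437 ≈ 65.675
Max retention: S = 1000/(28700/437) − 10 = 1500/287 in (≈ 5.226 in)
Ia = 0.2S: 0.2·5.226 = 1.045 in (exactly 300/287)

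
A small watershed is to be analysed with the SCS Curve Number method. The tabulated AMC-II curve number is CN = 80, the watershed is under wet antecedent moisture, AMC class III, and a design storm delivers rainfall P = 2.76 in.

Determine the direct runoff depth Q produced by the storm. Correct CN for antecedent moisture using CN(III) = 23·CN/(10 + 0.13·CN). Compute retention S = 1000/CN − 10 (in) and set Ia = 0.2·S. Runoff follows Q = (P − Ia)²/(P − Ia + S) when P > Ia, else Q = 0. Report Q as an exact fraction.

Q = 2137444/1200025 in ≈ 1.781 in

Wet (AMC III): CN(III) = 23·80/(10 + 0.13·80) = 1840/(102/5) = 4600/51 ≈ 90.196
S = 1000/(4600/51) − 10 = 25/23 in ≈ 1.087 in
Initial abstraction Ia = S/5 = (25/23)/5 = 5/23 ≈ 0.217 in
Since P=2.760 > Ia=0.217: effective rainfall P−Ia = 1462/575 in
Q = (1462/575)²/((1462/575) + 25/23) = (2137444/330625)/(2087/575) = 2137444/1200025 in ≈ 1.781 in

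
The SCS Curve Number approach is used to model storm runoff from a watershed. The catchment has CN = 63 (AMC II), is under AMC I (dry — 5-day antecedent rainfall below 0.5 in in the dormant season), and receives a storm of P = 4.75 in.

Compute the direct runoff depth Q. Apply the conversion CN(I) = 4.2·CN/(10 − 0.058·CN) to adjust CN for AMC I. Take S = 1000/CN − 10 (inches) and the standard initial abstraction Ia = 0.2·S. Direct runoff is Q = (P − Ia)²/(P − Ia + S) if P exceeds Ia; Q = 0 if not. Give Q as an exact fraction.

Q = 106853569/446311404 in ≈ 0.239 in

Dry (AMC I): CN(I) = 4.2·63/(10 − 0.058·63) = (1323/5)/(3173/500) = 132300/3173 ≈ 41.696
Retention S: 1000/CN − 10 with CN=41.696 → S = 18500/1323 ≈ 13.983 in
Initial abstraction Ia = S/5 = (18500/1323)/5 = 3700/1323 ≈ 2.797 in
Excess rainfall: 4.750 − 2.797 = 1.953 in; P > Ia so Q > 0
Q = (10337/5292)²/((10337/5292) + 18500/1323) = (106853569/28005264)/(84337/5292) = 106853569/446311404 in ≈ 0.239 in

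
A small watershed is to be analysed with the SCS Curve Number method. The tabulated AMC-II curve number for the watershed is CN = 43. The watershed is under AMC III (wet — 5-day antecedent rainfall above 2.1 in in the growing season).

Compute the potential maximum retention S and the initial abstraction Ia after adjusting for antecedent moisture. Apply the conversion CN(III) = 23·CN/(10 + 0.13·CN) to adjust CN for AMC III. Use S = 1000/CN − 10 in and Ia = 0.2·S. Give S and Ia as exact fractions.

Wet (AMC III): CN(III) = 23·43/(10 + 0.13·43) = 989/(1559/100) = 98900/1559 ≈ 63.438
Retention S: 1000/CN − 10 with CN=63.438 → S = 5700/989 ≈ 5.763 in
Ia = 0.2·(5700/989) = 1140/989 in ≈ 1.153 in

S = 5700/989 in ≈ 5.763 in; Ia = 1140/989 in ≈ 1.153 in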